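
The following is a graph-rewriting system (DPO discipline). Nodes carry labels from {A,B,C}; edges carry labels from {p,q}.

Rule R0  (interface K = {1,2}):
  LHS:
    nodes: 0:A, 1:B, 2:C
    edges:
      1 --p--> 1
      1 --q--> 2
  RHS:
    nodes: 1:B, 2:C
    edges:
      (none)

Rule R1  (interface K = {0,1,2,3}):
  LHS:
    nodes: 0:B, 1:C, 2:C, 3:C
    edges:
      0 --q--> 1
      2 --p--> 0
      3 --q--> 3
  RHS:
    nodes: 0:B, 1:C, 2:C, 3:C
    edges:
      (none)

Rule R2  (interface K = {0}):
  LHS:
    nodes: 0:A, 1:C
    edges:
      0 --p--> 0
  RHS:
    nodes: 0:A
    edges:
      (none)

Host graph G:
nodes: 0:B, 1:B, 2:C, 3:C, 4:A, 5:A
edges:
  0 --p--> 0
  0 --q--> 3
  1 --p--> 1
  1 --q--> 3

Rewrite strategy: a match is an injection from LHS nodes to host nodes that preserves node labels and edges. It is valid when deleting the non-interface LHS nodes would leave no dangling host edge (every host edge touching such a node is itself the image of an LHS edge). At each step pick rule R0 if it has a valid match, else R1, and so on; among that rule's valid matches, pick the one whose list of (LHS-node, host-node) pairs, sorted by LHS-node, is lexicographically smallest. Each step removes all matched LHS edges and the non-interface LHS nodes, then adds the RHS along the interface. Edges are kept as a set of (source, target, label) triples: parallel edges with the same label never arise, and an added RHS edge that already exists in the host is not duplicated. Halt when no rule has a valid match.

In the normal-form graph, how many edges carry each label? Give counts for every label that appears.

Answer: (no edges)

Steps:
initial: |V|=6 |E|=4  E = 0-p->0 0-q->3 1-p->1 1-q->3
step 1: apply R0 at {0↦4, 1↦0, 2↦3}  → |V|=5 |E|=2  E = 1-p->1 1-q->3
step 2: apply R0 at {0↦5, 1↦1, 2↦3}  → |V|=4 |E|=0  E = ∅
final graph: no rule applies after step 2
NF edges: []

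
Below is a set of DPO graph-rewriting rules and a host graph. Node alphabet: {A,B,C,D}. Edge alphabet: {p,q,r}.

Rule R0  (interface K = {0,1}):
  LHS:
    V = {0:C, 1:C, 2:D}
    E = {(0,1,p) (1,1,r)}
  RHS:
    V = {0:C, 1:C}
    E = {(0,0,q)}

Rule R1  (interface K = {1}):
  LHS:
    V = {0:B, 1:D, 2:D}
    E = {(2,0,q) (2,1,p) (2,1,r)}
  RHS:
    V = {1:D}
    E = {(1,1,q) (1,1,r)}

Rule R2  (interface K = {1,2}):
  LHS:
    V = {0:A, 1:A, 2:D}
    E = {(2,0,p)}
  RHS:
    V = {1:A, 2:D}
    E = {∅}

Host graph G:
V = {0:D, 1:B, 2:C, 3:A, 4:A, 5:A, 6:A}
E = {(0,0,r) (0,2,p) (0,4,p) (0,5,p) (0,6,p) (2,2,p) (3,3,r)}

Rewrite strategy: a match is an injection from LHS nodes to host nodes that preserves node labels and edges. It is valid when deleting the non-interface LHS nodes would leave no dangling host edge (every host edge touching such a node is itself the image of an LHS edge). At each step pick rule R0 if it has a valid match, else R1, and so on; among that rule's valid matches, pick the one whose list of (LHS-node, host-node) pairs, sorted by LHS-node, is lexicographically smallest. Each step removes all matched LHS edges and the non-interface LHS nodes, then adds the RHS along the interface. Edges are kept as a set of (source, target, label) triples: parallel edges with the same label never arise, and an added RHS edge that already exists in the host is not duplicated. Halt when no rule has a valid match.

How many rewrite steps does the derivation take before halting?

initial: |V|=7 |E|=7  E = 0-r->0 0-p->2 0-p->4 0-p->5 0-p->6 2-p->2 3-r->3
step 1: apply R2 at {0↦4, 1↦3, 2↦0}  → |V|=6 |E|=6  E = 0-r->0 0-p->2 0-p->5 0-p->6 2-p->2 3-r->3
step 2: apply R2 at {0↦5, 1↦3, 2↦0}  → |V|=5 |E|=5  E = 0-r->0 0-p->2 0-p->6 2-p->2 3-r->3
step 3: apply R2 at {0↦6, 1↦3, 2↦0}  → |V|=4 |E|=4  E = 0-r->0 0-p->2 2-p->2 3-r->3
normal form: no rule applies after step 3

Answer: 3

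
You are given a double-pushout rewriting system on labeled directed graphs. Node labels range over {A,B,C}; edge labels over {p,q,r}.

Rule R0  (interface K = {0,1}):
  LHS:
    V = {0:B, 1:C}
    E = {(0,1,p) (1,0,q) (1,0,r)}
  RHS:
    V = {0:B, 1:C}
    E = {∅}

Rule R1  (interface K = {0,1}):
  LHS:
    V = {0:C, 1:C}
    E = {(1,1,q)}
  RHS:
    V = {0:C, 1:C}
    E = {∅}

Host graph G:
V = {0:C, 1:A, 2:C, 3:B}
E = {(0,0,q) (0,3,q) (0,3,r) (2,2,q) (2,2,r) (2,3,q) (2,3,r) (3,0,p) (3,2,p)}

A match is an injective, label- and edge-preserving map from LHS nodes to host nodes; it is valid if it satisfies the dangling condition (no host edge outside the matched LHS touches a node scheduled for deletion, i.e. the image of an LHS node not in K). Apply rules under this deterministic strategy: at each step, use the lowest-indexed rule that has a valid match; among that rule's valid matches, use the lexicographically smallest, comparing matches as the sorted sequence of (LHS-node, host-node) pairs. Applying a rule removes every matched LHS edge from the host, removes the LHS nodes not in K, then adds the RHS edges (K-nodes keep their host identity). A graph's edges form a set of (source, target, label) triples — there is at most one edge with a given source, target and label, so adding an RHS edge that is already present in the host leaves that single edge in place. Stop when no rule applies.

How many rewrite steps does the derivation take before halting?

Answer: 4

Rewrite trace:
initial: |V|=4 |E|=9  E = 0-q->0 0-q->3 0-r->3 2-q->2 2-r->2 2-q->3 2-r->3 3-p->0 3-p->2
step 1: apply R0 at {0↦3, 1↦0}  → |V|=4 |E|=6  E = 0-q->0 2-q->2 2-r->2 2-q->3 2-r->3 3-p->2
step 2: apply R0 at {0↦3, 1↦2}  → |V|=4 |E|=3  E = 0-q->0 2-q->2 2-r->2
step 3: apply R1 at {0↦0, 1↦2}  → |V|=4 |E|=2  E = 0-q->0 2-r->2
step 4: apply R1 at {0↦2, 1↦0}  → |V|=4 |E|=1  E = 2-r->2
halt: no rule applies after step 4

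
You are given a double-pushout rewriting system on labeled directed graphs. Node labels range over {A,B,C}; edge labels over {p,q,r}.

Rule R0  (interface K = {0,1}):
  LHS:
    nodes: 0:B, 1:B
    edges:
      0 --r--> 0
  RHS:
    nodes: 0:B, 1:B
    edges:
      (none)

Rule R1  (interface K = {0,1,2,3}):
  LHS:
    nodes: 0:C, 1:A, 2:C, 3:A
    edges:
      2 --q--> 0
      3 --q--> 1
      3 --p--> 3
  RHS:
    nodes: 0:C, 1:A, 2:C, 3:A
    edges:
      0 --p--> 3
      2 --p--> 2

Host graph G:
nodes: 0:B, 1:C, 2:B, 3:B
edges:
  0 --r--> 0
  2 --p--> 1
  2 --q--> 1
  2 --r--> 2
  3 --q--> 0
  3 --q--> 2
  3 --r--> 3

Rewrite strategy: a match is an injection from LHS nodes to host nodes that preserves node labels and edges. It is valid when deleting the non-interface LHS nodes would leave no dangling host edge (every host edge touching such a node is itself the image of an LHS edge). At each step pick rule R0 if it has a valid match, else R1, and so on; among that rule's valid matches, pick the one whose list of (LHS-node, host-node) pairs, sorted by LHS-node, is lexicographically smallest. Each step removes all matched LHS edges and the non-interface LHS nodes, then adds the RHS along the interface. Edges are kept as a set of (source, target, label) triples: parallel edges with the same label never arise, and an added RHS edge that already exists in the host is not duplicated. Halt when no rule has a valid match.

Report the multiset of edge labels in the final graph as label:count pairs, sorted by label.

Answer: p:1 q:3

Steps:
[0] host  ⇒  4 nodes, 7 edges  {0-r->0 2-p->1 2-q->1 2-r->2 3-q->0 3-q->2 3-r->3}
[1] R0 @ {0↦0, 1↦2}  ⇒  4 nodes, 6 edges  {2-p->1 2-q->1 2-r->2 3-q->0 3-q->2 3-r->3}
[2] R0 @ {0↦2, 1↦0}  ⇒  4 nodes, 5 edges  {2-p->1 2-q->1 3-q->0 3-q->2 3-r->3}
[3] R0 @ {0↦3, 1↦0}  ⇒  4 nodes, 4 edges  {2-p->1 2-q->1 3-q->0 3-q->2}
halt: no rule applies after step 3
NF edges: [(2, 1, 'p'), (2, 1, 'q'), (3, 0, 'q'), (3, 2, 'q')]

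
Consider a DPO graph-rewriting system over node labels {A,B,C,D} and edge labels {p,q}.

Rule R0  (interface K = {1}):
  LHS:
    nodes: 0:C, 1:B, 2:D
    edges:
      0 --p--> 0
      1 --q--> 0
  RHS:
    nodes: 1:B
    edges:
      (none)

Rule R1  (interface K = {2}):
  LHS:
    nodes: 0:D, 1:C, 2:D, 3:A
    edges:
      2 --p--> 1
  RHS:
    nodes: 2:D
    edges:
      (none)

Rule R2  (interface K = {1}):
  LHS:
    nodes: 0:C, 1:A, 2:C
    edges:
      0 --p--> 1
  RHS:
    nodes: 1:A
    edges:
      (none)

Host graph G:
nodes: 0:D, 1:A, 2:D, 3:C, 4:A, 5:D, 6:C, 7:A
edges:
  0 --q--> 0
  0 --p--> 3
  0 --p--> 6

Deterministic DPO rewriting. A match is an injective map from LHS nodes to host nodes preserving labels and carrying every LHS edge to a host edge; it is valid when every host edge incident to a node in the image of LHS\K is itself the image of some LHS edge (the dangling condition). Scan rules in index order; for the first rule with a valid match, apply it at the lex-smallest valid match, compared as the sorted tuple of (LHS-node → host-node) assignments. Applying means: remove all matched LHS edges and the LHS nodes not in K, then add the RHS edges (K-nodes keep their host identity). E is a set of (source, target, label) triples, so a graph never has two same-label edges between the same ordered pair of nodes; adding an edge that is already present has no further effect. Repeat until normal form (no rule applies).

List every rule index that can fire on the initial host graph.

Answer: [R1]

Steps:
R0: no valid match — LHS pattern not found
R1: 12 valid matches — {0↦2, 1↦3, 2↦0, 3↦1}, {0↦2, 1↦3, 2↦0, 3↦4}, {0↦2, 1↦3, 2↦0, 3↦7} (+9 more)
R2: no valid match — LHS pattern not found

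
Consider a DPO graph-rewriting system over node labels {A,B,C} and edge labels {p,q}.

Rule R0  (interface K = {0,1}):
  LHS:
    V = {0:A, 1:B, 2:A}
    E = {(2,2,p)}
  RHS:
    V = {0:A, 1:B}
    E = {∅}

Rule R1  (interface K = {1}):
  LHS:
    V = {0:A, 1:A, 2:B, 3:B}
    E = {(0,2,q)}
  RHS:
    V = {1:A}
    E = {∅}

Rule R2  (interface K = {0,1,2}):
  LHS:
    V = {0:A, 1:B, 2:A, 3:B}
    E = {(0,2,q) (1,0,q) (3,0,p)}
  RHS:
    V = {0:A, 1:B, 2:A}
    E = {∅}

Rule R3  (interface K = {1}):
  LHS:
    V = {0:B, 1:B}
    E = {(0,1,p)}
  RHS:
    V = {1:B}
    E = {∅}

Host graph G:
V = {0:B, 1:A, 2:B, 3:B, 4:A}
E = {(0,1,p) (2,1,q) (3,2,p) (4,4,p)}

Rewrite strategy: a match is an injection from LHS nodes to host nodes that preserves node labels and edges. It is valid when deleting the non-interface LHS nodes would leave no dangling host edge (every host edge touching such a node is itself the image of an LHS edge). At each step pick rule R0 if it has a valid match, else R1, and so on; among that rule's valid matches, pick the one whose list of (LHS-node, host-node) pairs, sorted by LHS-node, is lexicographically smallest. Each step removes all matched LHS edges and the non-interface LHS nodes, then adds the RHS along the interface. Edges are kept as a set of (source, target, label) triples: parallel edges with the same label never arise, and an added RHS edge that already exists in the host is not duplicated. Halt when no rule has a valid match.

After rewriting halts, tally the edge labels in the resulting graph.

Answer: p:1 q:1

Steps:
[0] host  ⇒  5 nodes, 4 edges  {0-p->1 2-q->1 3-p->2 4-p->4}
[1] R0 @ {0↦1, 1↦0, 2↦4}  ⇒  4 nodes, 3 edges  {0-p->1 2-q->1 3-p->2}
[2] R3 @ {0↦3, 1↦2}  ⇒  3 nodes, 2 edges  {0-p->1 2-q->1}
halt: no rule applies after step 2
NF edges: [(0, 1, 'p'), (2, 1, 'q')]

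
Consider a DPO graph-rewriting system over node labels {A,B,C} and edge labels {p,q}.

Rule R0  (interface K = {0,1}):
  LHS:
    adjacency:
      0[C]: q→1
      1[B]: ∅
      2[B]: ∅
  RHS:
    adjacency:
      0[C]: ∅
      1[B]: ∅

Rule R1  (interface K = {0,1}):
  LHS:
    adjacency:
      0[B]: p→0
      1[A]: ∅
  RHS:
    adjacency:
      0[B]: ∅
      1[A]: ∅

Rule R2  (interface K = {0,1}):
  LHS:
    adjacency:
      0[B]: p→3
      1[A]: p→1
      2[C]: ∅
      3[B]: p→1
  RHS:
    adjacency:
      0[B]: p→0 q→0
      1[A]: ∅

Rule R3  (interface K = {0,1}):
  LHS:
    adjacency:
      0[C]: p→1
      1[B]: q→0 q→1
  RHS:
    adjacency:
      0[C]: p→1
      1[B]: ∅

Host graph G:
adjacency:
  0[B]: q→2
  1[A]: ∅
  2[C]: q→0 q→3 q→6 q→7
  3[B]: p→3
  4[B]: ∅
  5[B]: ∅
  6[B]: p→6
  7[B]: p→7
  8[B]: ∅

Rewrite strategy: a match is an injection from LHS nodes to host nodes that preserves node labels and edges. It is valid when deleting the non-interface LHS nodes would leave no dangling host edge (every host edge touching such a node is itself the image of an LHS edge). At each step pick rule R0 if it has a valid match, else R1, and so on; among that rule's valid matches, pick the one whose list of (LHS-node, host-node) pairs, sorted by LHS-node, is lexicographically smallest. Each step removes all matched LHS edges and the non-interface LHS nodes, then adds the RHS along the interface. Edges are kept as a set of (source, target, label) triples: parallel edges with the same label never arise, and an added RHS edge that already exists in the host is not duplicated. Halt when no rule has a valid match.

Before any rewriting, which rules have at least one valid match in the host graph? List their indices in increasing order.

R0: 12 valid matches — {0↦2, 1↦0, 2↦4}, {0↦2, 1↦0, 2↦5}, {0↦2, 1↦0, 2↦8} (+9 more)
R1: 3 valid matches — {0↦3, 1↦1}, {0↦6, 1↦1}, {0↦7, 1↦1}
R2: no valid match — LHS pattern not found
R3: no valid match — LHS pattern not found

Answer: [R0,R1]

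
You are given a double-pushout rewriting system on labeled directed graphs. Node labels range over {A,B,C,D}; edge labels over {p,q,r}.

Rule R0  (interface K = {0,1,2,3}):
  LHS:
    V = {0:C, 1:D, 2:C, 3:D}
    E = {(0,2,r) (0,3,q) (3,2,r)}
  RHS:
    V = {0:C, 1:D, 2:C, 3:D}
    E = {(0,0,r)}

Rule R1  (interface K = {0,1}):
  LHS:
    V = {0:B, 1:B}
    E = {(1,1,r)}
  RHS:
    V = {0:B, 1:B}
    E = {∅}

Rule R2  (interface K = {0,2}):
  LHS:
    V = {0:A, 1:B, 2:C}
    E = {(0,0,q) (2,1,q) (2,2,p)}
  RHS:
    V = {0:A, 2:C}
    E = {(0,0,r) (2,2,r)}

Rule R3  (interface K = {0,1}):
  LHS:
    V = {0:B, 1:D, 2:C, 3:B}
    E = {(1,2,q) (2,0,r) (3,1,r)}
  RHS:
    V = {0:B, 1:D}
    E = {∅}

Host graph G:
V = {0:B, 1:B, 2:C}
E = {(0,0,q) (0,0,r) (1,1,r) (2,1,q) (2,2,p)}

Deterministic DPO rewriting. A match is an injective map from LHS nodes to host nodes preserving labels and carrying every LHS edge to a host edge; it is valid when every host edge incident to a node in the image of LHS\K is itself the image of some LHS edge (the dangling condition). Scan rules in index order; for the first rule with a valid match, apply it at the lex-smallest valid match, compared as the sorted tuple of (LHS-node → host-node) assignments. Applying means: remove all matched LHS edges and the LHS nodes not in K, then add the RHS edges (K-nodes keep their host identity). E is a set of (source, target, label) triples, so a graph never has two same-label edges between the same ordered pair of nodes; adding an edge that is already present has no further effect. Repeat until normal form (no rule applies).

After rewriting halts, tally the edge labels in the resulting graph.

Answer: p:1 q:2

Rewrite trace:
initial: |V|=3 |E|=5  E = 0-q->0 0-r->0 1-r->1 2-q->1 2-p->2
step 1: apply R1 at {0↦0, 1↦1}  → |V|=3 |E|=4  E = 0-q->0 0-r->0 2-q->1 2-p->2
step 2: apply R1 at {0↦1, 1↦0}  → |V|=3 |E|=3  E = 0-q->0 2-q->1 2-p->2
final graph: no rule applies after step 2
NF edges: [(0, 0, 'q'), (2, 1, 'q'), (2, 2, 'p')]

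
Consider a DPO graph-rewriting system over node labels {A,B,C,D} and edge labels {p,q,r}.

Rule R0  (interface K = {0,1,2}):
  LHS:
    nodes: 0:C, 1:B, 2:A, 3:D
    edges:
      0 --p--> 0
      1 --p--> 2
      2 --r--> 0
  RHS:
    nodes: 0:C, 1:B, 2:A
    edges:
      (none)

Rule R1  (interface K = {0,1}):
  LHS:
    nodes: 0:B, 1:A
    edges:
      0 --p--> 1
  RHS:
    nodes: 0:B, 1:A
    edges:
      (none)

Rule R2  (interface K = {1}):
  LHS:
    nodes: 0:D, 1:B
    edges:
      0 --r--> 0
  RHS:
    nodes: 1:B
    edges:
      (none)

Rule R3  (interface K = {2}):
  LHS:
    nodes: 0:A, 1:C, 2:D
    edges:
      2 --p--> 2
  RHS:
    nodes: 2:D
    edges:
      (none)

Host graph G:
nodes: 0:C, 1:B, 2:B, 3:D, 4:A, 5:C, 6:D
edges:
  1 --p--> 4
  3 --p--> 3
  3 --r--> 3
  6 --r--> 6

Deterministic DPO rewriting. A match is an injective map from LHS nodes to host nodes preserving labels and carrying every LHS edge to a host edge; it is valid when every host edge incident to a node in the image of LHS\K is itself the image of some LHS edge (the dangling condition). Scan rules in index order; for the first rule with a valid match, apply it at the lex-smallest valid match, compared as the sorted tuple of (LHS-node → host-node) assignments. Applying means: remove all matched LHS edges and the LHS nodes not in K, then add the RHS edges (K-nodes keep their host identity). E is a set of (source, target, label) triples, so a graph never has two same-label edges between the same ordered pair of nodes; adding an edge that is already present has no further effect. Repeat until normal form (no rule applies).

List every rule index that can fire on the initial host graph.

Answer: [R1,R2]

Steps:
R0: no valid match — LHS pattern not found
R1: 1 valid match — {0↦1, 1↦4}
R2: 2 valid matches — {0↦6, 1↦1}, {0↦6, 1↦2}
R3: no valid match — 2 raw matches, all fail dangling condition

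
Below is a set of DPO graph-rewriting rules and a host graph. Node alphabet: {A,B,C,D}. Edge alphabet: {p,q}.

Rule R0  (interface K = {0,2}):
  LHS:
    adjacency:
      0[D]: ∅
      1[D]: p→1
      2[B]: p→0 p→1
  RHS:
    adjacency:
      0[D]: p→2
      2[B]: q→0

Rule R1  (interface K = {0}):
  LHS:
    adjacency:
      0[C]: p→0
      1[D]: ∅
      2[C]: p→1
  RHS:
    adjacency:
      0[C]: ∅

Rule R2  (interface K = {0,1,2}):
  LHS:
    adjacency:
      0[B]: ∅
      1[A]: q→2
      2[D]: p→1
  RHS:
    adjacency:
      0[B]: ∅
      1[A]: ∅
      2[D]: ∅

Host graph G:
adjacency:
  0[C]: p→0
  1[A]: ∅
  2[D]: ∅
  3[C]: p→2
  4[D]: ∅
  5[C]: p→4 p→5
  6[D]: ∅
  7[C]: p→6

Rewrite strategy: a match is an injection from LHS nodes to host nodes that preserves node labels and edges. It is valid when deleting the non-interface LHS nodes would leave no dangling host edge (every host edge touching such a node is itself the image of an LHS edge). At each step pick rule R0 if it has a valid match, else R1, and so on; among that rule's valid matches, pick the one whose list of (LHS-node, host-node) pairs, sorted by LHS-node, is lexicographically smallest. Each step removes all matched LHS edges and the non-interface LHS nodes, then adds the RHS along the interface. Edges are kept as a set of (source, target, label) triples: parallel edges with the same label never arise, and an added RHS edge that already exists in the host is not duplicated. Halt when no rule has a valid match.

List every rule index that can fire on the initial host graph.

Answer: [R1]

Derivation:
R0: no valid match — LHS pattern not found
R1: 4 valid matches — {0↦0, 1↦2, 2↦3}, {0↦0, 1↦6, 2↦7}, {0↦5, 1↦2, 2↦3} (+1 more)
R2: no valid match — LHS pattern not found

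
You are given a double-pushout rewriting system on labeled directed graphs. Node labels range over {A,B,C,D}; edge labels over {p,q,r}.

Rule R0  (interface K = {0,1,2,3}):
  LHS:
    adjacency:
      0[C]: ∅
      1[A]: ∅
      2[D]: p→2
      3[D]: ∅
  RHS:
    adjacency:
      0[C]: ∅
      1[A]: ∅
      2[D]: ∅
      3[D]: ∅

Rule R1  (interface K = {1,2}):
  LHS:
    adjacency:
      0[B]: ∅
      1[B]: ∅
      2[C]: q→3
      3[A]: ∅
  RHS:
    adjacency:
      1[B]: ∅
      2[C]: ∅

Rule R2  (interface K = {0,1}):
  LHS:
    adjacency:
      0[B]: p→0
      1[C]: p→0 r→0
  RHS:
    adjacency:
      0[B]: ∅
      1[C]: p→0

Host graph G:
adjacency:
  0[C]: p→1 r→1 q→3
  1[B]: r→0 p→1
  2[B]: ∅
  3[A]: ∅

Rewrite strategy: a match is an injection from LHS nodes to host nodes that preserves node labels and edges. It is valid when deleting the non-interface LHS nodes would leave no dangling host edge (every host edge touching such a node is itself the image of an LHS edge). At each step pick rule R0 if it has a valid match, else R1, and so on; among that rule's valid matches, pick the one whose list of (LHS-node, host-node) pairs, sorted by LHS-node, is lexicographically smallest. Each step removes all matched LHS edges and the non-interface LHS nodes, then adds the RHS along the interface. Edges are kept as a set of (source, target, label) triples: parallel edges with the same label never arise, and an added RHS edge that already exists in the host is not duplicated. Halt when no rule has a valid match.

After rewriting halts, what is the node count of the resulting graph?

[0] host  ⇒  4 nodes, 5 edges  {0-p->1 0-r->1 0-q->3 1-r->0 1-p->1}
[1] R1 @ {0↦2, 1↦1, 2↦0, 3↦3}  ⇒  2 nodes, 4 edges  {0-p->1 0-r->1 1-r->0 1-p->1}
[2] R2 @ {0↦1, 1↦0}  ⇒  2 nodes, 2 edges  {0-p->1 1-r->0}
normal form: no rule applies after step 2
NF nodes: {0:C, 1:B}

Answer: 2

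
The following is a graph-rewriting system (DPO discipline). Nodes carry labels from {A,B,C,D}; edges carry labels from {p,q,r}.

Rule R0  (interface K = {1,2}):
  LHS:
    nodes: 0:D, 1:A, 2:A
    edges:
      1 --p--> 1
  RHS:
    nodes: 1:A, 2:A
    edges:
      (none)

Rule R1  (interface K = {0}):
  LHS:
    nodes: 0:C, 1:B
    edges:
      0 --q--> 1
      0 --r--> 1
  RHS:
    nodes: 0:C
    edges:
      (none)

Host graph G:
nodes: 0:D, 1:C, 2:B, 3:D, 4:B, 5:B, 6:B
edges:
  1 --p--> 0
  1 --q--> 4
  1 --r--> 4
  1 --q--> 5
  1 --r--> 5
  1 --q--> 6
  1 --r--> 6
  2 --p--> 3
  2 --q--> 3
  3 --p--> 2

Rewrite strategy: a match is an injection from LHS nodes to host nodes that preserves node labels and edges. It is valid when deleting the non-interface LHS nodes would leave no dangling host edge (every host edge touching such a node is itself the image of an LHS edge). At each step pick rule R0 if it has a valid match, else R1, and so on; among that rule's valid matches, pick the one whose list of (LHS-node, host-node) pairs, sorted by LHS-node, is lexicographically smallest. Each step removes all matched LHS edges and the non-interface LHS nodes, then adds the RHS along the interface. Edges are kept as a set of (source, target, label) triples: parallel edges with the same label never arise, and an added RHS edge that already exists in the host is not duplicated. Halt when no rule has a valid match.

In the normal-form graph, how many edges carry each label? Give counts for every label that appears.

Answer: p:3 q:1

Derivation:
[0] host  ⇒  7 nodes, 10 edges  {1-p->0 1-q->4 1-r->4 1-q->5 1-r->5 1-q->6 1-r->6 2-p->3 2-q->3 3-p->2}
[1] R1 @ {0↦1, 1↦4}  ⇒  6 nodes, 8 edges  {1-p->0 1-q->5 1-r->5 1-q->6 1-r->6 2-p->3 2-q->3 3-p->2}
[2] R1 @ {0↦1, 1↦5}  ⇒  5 nodes, 6 edges  {1-p->0 1-q->6 1-r->6 2-p->3 2-q->3 3-p->2}
[3] R1 @ {0↦1, 1↦6}  ⇒  4 nodes, 4 edges  {1-p->0 2-p->3 2-q->3 3-p->2}
normal form: no rule applies after step 3
NF edges: [(1, 0, 'p'), (2, 3, 'p'), (2, 3, 'q'), (3, 2, 'p')]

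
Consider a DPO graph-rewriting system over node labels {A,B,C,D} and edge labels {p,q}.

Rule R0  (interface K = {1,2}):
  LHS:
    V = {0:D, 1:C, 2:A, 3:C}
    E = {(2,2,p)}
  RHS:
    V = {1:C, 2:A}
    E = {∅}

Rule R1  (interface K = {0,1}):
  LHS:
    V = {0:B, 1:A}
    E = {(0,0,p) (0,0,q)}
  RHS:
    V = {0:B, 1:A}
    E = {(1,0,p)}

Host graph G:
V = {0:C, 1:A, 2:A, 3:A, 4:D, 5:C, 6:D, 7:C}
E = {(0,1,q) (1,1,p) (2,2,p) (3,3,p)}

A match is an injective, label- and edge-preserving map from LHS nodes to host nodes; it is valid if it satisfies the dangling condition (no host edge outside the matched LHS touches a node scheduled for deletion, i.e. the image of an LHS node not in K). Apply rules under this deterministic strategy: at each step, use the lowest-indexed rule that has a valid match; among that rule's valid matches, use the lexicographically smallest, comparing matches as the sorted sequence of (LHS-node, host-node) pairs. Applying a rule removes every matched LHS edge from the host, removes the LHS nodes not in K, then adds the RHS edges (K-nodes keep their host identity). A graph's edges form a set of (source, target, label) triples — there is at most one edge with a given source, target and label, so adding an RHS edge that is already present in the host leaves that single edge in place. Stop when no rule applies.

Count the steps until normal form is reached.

[0] host  ⇒  8 nodes, 4 edges  {0-q->1 1-p->1 2-p->2 3-p->3}
[1] R0 @ {0↦4, 1↦0, 2↦1, 3↦5}  ⇒  6 nodes, 3 edges  {0-q->1 2-p->2 3-p->3}
[2] R0 @ {0↦6, 1↦0, 2↦2, 3↦7}  ⇒  4 nodes, 2 edges  {0-q->1 3-p->3}
halt: no rule applies after step 2

Answer: 2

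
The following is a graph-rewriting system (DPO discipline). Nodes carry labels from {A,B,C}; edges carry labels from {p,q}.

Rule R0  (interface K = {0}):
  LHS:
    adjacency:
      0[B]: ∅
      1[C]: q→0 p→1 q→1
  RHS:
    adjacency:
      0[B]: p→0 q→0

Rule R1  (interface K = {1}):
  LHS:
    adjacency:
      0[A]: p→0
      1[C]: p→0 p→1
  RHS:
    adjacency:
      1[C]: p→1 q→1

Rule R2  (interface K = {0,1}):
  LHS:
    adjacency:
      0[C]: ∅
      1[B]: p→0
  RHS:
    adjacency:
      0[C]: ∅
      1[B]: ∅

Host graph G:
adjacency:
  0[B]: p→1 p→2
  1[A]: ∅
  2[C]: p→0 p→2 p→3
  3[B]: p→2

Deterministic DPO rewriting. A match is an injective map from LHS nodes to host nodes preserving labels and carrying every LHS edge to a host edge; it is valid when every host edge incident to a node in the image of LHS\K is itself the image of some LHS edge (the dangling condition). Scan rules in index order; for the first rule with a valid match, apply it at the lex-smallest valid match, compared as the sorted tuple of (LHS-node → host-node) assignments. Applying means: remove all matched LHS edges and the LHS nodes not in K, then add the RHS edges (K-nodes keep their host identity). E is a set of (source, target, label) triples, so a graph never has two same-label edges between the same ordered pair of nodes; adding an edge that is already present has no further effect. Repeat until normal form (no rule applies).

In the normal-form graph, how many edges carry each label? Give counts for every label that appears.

Answer: p:4

Steps:
start.  V:4 E:6  edges: 0-p->1 0-p->2 2-p->0 2-p->2 2-p->3 3-p->2
1. fire R2 via {0↦2, 1↦0}  →  V:4 E:5  edges: 0-p->1 2-p->0 2-p->2 2-p->3 3-p->2
2. fire R2 via {0↦2, 1↦3}  →  V:4 E:4  edges: 0-p->1 2-p->0 2-p->2 2-p->3
halt: no rule applies after step 2
NF edges: [(0, 1, 'p'), (2, 0, 'p'), (2, 2, 'p'), (2, 3, 'p')]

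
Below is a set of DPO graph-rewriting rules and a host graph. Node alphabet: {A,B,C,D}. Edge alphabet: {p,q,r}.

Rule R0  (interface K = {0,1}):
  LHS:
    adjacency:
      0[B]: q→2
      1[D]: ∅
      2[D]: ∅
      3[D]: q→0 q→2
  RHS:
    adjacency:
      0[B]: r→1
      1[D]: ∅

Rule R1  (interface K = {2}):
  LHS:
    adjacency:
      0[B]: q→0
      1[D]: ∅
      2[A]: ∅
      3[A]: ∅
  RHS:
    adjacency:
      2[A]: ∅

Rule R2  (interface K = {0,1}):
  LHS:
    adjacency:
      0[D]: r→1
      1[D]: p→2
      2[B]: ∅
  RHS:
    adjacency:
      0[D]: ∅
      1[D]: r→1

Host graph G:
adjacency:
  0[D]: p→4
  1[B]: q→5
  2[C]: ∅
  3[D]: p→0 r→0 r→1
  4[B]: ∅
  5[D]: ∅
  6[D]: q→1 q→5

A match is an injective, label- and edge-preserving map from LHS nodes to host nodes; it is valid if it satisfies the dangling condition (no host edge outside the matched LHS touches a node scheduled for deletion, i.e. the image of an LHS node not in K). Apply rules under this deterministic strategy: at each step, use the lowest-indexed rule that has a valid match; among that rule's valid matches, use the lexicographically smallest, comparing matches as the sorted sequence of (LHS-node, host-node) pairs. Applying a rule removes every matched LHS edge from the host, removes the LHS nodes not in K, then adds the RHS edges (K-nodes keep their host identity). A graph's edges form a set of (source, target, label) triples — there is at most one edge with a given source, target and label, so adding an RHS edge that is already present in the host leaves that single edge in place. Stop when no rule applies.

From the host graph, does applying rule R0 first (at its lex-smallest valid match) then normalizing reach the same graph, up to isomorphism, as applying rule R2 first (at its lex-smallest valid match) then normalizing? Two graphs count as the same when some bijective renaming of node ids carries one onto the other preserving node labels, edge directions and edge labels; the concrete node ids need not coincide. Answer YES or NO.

branch R0-first: apply at {0↦1, 1↦0, 2↦5, 3↦6} → |E|=5, then 1 more step(s) → NF |V|=4 |E|=4 V={0:D, 1:B, 2:C, 3:D} E=0-r->0 1-r->0 3-p->0 3-r->1
branch R2-first: apply at {0↦3, 1↦0, 2↦4} → |E|=6, then 1 more step(s) → NF |V|=4 |E|=4 V={0:D, 1:B, 2:C, 3:D} E=0-r->0 1-r->0 3-p->0 3-r->1
graphs isomorphic (equal up to label-preserving node renaming)

Answer: YES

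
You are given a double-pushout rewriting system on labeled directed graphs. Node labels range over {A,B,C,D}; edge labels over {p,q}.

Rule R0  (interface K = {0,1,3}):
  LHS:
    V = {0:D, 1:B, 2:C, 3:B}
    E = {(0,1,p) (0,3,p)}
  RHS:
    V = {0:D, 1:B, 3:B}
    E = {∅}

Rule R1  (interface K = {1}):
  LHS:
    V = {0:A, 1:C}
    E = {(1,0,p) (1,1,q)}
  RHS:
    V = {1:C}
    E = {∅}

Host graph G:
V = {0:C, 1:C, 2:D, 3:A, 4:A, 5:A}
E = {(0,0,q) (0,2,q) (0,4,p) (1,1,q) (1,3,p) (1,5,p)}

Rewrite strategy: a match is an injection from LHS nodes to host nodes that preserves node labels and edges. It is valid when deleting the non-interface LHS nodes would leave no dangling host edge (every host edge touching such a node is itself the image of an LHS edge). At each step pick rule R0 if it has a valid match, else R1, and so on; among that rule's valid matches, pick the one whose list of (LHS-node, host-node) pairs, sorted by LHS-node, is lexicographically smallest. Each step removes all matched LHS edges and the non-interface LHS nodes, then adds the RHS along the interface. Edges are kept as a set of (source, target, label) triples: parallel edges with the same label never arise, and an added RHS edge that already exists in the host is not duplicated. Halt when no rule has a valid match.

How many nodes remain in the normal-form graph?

Answer: 4

Steps:
[0] host  ⇒  6 nodes, 6 edges  {0-q->0 0-q->2 0-p->4 1-q->1 1-p->3 1-p->5}
[1] R1 @ {0↦3, 1↦1}  ⇒  5 nodes, 4 edges  {0-q->0 0-q->2 0-p->4 1-p->5}
[2] R1 @ {0↦4, 1↦0}  ⇒  4 nodes, 2 edges  {0-q->2 1-p->5}
halt: no rule applies after step 2
NF nodes: {0:C, 1:C, 2:D, 5:A}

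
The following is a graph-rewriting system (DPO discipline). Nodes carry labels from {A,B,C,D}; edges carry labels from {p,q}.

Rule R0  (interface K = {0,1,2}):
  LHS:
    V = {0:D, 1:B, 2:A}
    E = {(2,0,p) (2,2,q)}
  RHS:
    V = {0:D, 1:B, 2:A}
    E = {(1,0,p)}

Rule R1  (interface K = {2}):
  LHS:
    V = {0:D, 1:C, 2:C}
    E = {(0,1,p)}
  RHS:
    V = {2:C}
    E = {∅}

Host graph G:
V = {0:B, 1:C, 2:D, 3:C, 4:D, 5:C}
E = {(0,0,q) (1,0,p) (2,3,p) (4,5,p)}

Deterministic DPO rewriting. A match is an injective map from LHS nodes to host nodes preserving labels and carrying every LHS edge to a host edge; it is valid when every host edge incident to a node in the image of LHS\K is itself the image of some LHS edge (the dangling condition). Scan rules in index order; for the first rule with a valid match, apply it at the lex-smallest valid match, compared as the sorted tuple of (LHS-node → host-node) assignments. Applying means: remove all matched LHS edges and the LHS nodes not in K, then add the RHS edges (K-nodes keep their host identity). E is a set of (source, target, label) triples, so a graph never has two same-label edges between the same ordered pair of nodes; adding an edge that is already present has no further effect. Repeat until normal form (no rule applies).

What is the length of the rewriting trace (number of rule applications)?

start.  V:6 E:4  edges: 0-q->0 1-p->0 2-p->3 4-p->5
1. fire R1 via {0↦2, 1↦3, 2↦1}  →  V:4 E:3  edges: 0-q->0 1-p->0 4-p->5
2. fire R1 via {0↦4, 1↦5, 2↦1}  →  V:2 E:2  edges: 0-q->0 1-p->0
final graph: no rule applies after step 2

Answer: 2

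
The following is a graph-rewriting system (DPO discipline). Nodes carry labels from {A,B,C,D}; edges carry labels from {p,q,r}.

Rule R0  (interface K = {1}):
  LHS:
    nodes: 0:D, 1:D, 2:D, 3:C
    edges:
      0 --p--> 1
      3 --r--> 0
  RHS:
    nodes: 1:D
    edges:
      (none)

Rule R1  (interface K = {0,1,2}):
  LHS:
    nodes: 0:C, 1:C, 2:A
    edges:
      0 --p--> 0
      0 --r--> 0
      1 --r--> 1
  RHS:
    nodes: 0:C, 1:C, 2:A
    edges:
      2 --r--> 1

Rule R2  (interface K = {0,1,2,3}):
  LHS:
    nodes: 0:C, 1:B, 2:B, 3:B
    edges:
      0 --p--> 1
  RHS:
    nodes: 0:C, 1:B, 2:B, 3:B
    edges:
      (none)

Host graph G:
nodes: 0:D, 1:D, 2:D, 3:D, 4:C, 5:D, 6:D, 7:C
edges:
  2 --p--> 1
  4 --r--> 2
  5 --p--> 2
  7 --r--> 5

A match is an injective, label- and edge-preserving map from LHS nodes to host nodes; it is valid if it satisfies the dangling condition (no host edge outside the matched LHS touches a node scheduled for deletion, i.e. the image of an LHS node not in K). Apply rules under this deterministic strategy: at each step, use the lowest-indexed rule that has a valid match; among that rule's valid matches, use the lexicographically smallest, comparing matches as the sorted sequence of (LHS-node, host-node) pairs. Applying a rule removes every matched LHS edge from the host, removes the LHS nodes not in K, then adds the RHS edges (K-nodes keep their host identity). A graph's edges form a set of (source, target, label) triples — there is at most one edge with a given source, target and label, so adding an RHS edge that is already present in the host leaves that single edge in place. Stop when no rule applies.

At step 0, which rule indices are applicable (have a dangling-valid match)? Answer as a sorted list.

Answer: [R0]

Rewrite trace:
R0: 3 valid matches — {0↦5, 1↦2, 2↦0, 3↦7}, {0↦5, 1↦2, 2↦3, 3↦7}, {0↦5, 1↦2, 2↦6, 3↦7}
R1: no valid match — LHS pattern not found
R2: no valid match — LHS pattern not found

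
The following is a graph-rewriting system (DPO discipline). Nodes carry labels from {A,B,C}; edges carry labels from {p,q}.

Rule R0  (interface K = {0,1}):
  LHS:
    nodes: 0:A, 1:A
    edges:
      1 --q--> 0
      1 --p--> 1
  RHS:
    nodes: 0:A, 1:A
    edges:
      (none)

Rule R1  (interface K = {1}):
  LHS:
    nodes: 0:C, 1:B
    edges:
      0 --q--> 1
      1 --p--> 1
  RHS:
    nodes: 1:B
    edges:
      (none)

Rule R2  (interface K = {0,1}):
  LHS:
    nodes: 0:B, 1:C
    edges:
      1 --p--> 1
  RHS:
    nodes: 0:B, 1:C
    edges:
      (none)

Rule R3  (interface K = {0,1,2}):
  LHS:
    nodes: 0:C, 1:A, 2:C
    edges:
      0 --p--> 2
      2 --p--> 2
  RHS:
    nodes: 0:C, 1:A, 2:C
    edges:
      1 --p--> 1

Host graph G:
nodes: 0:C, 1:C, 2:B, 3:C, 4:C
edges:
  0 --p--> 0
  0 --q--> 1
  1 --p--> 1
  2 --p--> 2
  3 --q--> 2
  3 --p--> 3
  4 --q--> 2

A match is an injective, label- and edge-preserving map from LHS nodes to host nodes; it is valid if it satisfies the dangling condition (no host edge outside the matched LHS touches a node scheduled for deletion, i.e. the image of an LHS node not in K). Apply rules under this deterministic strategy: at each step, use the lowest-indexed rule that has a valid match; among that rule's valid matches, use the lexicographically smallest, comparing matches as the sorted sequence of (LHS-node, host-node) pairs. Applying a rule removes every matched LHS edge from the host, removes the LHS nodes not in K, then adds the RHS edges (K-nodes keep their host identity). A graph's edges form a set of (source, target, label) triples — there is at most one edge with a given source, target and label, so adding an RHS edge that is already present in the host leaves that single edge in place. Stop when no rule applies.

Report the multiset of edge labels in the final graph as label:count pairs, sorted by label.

Answer: q:2

Steps:
[0] host  ⇒  5 nodes, 7 edges  {0-p->0 0-q->1 1-p->1 2-p->2 3-q->2 3-p->3 4-q->2}
[1] R1 @ {0↦4, 1↦2}  ⇒  4 nodes, 5 edges  {0-p->0 0-q->1 1-p->1 3-q->2 3-p->3}
[2] R2 @ {0↦2, 1↦0}  ⇒  4 nodes, 4 edges  {0-q->1 1-p->1 3-q->2 3-p->3}
[3] R2 @ {0↦2, 1↦1}  ⇒  4 nodes, 3 edges  {0-q->1 3-q->2 3-p->3}
[4] R2 @ {0↦2, 1↦3}  ⇒  4 nodes, 2 edges  {0-q->1 3-q->2}
final graph: no rule applies after step 4
NF edges: [(0, 1, 'q'), (3, 2, 'q')]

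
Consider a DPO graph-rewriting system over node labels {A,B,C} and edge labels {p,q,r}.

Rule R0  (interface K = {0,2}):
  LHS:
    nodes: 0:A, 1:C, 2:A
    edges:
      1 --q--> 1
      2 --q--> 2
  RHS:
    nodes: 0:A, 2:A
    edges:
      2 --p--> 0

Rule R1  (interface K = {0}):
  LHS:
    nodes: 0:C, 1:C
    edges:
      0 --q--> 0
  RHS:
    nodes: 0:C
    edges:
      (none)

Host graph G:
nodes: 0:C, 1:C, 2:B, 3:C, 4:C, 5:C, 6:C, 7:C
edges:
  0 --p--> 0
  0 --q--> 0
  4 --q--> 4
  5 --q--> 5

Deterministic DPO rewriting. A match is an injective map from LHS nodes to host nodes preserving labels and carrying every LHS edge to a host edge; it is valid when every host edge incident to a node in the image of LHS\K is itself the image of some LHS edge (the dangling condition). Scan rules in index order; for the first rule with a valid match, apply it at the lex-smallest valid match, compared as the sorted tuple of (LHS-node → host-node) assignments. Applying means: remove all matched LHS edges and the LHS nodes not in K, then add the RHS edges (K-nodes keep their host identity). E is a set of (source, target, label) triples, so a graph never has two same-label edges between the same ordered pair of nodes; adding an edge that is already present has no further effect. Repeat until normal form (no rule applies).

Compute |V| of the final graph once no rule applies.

Answer: 5

Rewrite trace:
initial: |V|=8 |E|=4  E = 0-p->0 0-q->0 4-q->4 5-q->5
step 1: apply R1 at {0↦0, 1↦1}  → |V|=7 |E|=3  E = 0-p->0 4-q->4 5-q->5
step 2: apply R1 at {0↦4, 1↦3}  → |V|=6 |E|=2  E = 0-p->0 5-q->5
step 3: apply R1 at {0↦5, 1↦4}  → |V|=5 |E|=1  E = 0-p->0
final graph: no rule applies after step 3
NF nodes: {0:C, 2:B, 5:C, 6:C, 7:C}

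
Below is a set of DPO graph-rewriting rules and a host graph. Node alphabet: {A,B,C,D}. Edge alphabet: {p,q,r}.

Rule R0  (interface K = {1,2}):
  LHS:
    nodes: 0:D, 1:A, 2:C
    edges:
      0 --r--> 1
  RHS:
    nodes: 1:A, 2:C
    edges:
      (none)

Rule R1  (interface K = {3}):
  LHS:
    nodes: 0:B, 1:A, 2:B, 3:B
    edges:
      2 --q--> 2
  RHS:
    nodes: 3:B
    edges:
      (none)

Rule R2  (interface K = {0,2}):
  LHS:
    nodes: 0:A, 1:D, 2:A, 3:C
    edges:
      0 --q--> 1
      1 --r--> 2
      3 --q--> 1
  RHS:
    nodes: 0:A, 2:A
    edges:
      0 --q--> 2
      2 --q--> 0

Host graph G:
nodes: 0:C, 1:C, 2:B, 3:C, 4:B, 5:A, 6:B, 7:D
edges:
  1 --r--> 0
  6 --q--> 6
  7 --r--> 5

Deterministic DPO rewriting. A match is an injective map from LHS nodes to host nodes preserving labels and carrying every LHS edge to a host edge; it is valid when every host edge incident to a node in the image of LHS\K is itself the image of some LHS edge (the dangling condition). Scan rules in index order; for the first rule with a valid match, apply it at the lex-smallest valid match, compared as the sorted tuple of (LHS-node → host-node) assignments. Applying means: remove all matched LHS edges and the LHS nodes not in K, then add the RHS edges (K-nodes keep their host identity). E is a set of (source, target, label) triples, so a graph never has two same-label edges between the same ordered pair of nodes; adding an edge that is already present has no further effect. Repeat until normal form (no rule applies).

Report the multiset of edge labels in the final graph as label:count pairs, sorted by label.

[0] host  ⇒  8 nodes, 3 edges  {1-r->0 6-q->6 7-r->5}
[1] R0 @ {0↦7, 1↦5, 2↦0}  ⇒  7 nodes, 2 edges  {1-r->0 6-q->6}
[2] R1 @ {0↦2, 1↦5, 2↦6, 3↦4}  ⇒  4 nodes, 1 edges  {1-r->0}
final graph: no rule applies after step 2
NF edges: [(1, 0, 'r')]

Answer: r:1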